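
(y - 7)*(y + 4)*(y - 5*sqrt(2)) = y^3 - 5*sqrt(2)*y^2 - 3*y^2 - 28*y + 15*sqrt(2)*y + 140*sqrt(2)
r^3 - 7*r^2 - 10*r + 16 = (r - 8)*(r - 1)*(r + 2)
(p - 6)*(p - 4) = p^2 - 10*p + 24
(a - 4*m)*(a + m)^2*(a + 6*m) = a^4 + 4*a^3*m - 19*a^2*m^2 - 46*a*m^3 - 24*m^4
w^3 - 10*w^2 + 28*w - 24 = (w - 6)*(w - 2)^2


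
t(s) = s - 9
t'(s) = 1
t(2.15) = -6.85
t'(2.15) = 1.00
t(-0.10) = -9.10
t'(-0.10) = 1.00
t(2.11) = -6.89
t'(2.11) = 1.00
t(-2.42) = -11.42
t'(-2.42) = 1.00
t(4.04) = -4.96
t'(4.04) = 1.00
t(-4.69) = -13.69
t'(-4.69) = 1.00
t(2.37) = -6.63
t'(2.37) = 1.00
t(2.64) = -6.36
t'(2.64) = 1.00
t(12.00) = 3.00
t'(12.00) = 1.00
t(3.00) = -6.00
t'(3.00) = 1.00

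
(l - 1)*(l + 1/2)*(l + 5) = l^3 + 9*l^2/2 - 3*l - 5/2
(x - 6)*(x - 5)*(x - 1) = x^3 - 12*x^2 + 41*x - 30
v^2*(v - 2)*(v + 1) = v^4 - v^3 - 2*v^2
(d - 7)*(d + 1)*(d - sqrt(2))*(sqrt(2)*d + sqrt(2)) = sqrt(2)*d^4 - 5*sqrt(2)*d^3 - 2*d^3 - 13*sqrt(2)*d^2 + 10*d^2 - 7*sqrt(2)*d + 26*d + 14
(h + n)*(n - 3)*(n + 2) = h*n^2 - h*n - 6*h + n^3 - n^2 - 6*n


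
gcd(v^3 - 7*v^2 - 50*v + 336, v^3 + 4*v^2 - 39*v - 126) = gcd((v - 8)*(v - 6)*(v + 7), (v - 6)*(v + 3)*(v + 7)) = v^2 + v - 42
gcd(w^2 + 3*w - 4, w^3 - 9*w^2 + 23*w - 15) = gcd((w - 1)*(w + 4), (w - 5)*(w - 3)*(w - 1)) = w - 1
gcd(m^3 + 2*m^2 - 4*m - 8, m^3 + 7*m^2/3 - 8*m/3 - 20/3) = m^2 + 4*m + 4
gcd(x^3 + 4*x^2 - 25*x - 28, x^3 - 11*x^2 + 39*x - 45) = 1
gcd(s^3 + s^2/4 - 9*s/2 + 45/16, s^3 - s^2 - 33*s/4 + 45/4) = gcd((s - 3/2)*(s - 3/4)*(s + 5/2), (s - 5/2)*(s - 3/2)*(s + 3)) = s - 3/2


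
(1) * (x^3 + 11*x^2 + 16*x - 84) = x^3 + 11*x^2 + 16*x - 84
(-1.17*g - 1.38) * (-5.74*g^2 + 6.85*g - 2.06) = 6.7158*g^3 - 0.0933000000000002*g^2 - 7.0428*g + 2.8428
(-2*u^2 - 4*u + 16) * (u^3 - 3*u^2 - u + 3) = -2*u^5 + 2*u^4 + 30*u^3 - 50*u^2 - 28*u + 48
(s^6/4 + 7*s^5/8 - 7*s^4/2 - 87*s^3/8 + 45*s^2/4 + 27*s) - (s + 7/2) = s^6/4 + 7*s^5/8 - 7*s^4/2 - 87*s^3/8 + 45*s^2/4 + 26*s - 7/2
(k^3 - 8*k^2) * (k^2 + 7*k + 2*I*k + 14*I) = k^5 - k^4 + 2*I*k^4 - 56*k^3 - 2*I*k^3 - 112*I*k^2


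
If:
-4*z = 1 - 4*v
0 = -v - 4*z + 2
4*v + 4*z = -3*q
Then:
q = -19/15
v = 3/5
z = 7/20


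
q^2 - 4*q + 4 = (q - 2)^2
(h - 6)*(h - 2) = h^2 - 8*h + 12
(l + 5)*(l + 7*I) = l^2 + 5*l + 7*I*l + 35*I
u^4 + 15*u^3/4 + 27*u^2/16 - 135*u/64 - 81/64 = (u - 3/4)*(u + 3/4)^2*(u + 3)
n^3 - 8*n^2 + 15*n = n*(n - 5)*(n - 3)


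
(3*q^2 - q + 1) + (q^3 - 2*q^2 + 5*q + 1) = q^3 + q^2 + 4*q + 2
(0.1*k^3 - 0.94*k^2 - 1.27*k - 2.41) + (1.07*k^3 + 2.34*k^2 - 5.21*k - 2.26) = 1.17*k^3 + 1.4*k^2 - 6.48*k - 4.67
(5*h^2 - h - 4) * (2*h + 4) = 10*h^3 + 18*h^2 - 12*h - 16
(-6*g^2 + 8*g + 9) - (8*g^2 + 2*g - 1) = -14*g^2 + 6*g + 10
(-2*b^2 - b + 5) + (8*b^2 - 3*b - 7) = 6*b^2 - 4*b - 2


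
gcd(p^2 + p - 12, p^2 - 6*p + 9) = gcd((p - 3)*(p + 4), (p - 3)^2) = p - 3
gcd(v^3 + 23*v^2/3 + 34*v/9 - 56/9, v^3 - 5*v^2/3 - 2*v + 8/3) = v + 4/3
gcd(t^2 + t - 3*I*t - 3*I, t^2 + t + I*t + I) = t + 1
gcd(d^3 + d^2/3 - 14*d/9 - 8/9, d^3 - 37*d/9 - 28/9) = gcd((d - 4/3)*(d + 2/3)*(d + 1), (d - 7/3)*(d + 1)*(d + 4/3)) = d + 1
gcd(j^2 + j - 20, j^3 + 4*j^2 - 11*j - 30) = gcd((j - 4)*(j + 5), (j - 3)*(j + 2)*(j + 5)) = j + 5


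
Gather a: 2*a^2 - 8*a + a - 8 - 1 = 2*a^2 - 7*a - 9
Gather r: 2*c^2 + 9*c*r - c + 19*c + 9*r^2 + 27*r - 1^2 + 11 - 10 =2*c^2 + 18*c + 9*r^2 + r*(9*c + 27)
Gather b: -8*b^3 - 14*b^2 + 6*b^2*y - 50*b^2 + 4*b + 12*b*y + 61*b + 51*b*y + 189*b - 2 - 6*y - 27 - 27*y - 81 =-8*b^3 + b^2*(6*y - 64) + b*(63*y + 254) - 33*y - 110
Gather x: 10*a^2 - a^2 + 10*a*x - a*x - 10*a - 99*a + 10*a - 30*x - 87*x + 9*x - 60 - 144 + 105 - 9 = 9*a^2 - 99*a + x*(9*a - 108) - 108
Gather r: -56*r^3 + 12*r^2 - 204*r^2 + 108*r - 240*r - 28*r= -56*r^3 - 192*r^2 - 160*r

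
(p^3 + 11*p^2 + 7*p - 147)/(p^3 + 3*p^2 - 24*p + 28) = (p^2 + 4*p - 21)/(p^2 - 4*p + 4)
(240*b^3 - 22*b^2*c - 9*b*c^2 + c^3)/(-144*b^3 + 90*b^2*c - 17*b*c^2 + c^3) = (-5*b - c)/(3*b - c)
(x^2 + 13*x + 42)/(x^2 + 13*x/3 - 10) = 3*(x + 7)/(3*x - 5)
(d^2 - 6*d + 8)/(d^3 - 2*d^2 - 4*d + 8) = (d - 4)/(d^2 - 4)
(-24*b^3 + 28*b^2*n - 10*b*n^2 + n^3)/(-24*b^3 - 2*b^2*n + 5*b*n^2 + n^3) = (12*b^2 - 8*b*n + n^2)/(12*b^2 + 7*b*n + n^2)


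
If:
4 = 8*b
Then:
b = 1/2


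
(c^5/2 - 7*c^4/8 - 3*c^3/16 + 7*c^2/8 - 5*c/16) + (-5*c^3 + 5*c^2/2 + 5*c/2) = c^5/2 - 7*c^4/8 - 83*c^3/16 + 27*c^2/8 + 35*c/16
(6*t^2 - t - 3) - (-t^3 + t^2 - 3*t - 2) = t^3 + 5*t^2 + 2*t - 1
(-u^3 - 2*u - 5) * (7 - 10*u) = 10*u^4 - 7*u^3 + 20*u^2 + 36*u - 35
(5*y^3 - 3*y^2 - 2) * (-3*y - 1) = -15*y^4 + 4*y^3 + 3*y^2 + 6*y + 2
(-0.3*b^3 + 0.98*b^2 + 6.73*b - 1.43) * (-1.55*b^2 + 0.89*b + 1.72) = 0.465*b^5 - 1.786*b^4 - 10.0753*b^3 + 9.8918*b^2 + 10.3029*b - 2.4596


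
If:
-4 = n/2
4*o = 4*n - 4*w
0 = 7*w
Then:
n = -8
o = -8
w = 0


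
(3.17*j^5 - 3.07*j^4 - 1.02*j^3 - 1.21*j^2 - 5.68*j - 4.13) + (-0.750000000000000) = 3.17*j^5 - 3.07*j^4 - 1.02*j^3 - 1.21*j^2 - 5.68*j - 4.88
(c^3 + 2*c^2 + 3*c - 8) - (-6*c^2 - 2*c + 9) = c^3 + 8*c^2 + 5*c - 17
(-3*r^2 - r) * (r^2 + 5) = -3*r^4 - r^3 - 15*r^2 - 5*r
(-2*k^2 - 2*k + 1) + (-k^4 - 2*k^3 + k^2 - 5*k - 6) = -k^4 - 2*k^3 - k^2 - 7*k - 5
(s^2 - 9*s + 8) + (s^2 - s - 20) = 2*s^2 - 10*s - 12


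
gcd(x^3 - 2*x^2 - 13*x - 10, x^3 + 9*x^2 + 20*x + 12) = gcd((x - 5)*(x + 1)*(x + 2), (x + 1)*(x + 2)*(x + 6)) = x^2 + 3*x + 2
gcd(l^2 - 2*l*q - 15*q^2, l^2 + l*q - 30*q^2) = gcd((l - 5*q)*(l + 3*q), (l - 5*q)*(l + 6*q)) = -l + 5*q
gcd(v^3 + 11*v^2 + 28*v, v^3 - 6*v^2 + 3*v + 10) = 1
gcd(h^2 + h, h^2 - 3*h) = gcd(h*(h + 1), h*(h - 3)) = h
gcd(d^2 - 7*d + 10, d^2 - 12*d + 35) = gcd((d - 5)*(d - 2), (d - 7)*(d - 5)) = d - 5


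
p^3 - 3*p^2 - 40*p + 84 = (p - 7)*(p - 2)*(p + 6)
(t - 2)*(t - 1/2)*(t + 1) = t^3 - 3*t^2/2 - 3*t/2 + 1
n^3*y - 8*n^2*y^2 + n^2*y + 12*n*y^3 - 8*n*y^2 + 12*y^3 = (n - 6*y)*(n - 2*y)*(n*y + y)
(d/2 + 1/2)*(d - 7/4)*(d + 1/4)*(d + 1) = d^4/2 + d^3/4 - 39*d^2/32 - 19*d/16 - 7/32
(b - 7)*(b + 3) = b^2 - 4*b - 21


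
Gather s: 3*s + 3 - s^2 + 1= -s^2 + 3*s + 4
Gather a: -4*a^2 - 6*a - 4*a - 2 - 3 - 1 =-4*a^2 - 10*a - 6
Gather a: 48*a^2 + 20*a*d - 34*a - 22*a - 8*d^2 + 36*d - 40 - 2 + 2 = 48*a^2 + a*(20*d - 56) - 8*d^2 + 36*d - 40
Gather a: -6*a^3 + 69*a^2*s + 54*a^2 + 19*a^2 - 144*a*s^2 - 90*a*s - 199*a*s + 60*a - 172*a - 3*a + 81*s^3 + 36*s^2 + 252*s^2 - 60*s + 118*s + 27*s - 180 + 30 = -6*a^3 + a^2*(69*s + 73) + a*(-144*s^2 - 289*s - 115) + 81*s^3 + 288*s^2 + 85*s - 150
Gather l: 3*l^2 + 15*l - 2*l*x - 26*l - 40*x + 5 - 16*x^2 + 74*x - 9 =3*l^2 + l*(-2*x - 11) - 16*x^2 + 34*x - 4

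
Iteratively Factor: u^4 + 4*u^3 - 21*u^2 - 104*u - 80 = (u + 1)*(u^3 + 3*u^2 - 24*u - 80) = (u - 5)*(u + 1)*(u^2 + 8*u + 16) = (u - 5)*(u + 1)*(u + 4)*(u + 4)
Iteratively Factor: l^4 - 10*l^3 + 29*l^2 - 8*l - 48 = (l + 1)*(l^3 - 11*l^2 + 40*l - 48) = (l - 4)*(l + 1)*(l^2 - 7*l + 12) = (l - 4)*(l - 3)*(l + 1)*(l - 4)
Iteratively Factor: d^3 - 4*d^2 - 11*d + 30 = (d + 3)*(d^2 - 7*d + 10) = (d - 2)*(d + 3)*(d - 5)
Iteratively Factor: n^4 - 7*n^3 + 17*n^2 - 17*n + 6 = (n - 1)*(n^3 - 6*n^2 + 11*n - 6) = (n - 1)^2*(n^2 - 5*n + 6) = (n - 2)*(n - 1)^2*(n - 3)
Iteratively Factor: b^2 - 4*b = (b - 4)*(b)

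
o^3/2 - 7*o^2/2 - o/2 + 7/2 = (o/2 + 1/2)*(o - 7)*(o - 1)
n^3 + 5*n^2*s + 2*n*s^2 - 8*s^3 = (n - s)*(n + 2*s)*(n + 4*s)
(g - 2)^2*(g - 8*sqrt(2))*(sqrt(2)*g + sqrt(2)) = sqrt(2)*g^4 - 16*g^3 - 3*sqrt(2)*g^3 + 48*g^2 + 4*sqrt(2)*g - 64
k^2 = k^2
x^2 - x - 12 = (x - 4)*(x + 3)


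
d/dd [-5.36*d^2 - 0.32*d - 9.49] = -10.72*d - 0.32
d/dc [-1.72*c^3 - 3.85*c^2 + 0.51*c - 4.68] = -5.16*c^2 - 7.7*c + 0.51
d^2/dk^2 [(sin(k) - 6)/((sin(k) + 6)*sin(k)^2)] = 2*(-2*sin(k) + 18 + 183/sin(k) + 414/sin(k)^2 - 252/sin(k)^3 - 648/sin(k)^4)/(sin(k) + 6)^3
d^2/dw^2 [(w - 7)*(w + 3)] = 2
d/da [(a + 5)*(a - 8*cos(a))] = a + (a + 5)*(8*sin(a) + 1) - 8*cos(a)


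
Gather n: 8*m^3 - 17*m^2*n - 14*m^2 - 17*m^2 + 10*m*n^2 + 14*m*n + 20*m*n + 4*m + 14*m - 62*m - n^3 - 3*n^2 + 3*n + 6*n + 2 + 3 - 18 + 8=8*m^3 - 31*m^2 - 44*m - n^3 + n^2*(10*m - 3) + n*(-17*m^2 + 34*m + 9) - 5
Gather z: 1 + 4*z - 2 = 4*z - 1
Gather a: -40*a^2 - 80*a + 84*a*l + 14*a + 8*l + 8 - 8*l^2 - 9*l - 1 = -40*a^2 + a*(84*l - 66) - 8*l^2 - l + 7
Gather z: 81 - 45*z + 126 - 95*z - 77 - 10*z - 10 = 120 - 150*z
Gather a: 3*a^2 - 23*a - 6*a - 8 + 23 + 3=3*a^2 - 29*a + 18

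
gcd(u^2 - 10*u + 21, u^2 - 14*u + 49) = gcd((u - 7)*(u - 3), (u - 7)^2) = u - 7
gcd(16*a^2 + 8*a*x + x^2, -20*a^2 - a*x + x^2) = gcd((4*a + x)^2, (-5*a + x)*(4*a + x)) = 4*a + x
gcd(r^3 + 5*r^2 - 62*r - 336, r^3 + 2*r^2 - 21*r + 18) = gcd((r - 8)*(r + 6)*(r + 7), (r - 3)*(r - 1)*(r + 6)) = r + 6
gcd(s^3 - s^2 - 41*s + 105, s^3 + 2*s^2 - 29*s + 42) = s^2 + 4*s - 21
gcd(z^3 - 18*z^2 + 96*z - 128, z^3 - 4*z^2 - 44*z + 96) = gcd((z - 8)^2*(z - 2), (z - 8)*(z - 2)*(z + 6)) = z^2 - 10*z + 16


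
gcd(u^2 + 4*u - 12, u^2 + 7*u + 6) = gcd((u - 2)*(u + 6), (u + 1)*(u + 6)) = u + 6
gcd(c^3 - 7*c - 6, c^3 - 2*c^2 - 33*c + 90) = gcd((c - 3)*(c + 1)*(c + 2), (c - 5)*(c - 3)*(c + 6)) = c - 3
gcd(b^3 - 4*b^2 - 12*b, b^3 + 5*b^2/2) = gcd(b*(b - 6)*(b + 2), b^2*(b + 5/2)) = b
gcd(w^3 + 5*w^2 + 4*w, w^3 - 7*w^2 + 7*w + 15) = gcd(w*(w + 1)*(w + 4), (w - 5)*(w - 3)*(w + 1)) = w + 1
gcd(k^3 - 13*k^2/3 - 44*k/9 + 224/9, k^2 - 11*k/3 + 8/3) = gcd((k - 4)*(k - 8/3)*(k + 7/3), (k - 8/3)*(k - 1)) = k - 8/3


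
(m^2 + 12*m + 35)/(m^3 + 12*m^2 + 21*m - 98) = (m + 5)/(m^2 + 5*m - 14)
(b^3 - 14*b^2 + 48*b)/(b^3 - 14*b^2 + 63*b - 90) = b*(b - 8)/(b^2 - 8*b + 15)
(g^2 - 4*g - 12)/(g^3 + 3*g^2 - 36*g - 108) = (g + 2)/(g^2 + 9*g + 18)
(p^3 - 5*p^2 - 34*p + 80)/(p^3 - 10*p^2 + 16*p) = (p + 5)/p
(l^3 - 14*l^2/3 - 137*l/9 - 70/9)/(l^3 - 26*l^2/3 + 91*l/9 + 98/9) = (3*l + 5)/(3*l - 7)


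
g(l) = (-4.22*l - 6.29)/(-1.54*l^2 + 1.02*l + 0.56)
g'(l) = (-4.22*l - 6.29)*(3.08*l - 1.02)/(-1.54*l^2 + 1.02*l + 0.56)^2 - 4.22/(-1.54*l^2 + 1.02*l + 0.56) = (-6.4988*l^2 - 19.3732*l + 4.0526)/(2.3716*l^4 - 3.1416*l^3 - 0.6844*l^2 + 1.1424*l + 0.3136)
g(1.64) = 6.92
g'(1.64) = -12.40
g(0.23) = -10.18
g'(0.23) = -1.47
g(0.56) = -13.35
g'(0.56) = -21.02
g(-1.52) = -0.03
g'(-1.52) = 0.89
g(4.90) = 0.86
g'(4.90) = -0.25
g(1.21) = 24.75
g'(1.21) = -136.29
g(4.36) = 1.02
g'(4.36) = -0.35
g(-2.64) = -0.38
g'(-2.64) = 0.06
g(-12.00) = -0.19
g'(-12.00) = -0.01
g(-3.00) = -0.39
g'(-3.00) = 0.01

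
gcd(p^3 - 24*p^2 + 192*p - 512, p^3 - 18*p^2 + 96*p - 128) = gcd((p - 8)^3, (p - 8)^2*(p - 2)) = p^2 - 16*p + 64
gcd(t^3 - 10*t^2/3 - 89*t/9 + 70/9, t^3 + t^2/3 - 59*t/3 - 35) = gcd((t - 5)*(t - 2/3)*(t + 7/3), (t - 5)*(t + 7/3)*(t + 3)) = t^2 - 8*t/3 - 35/3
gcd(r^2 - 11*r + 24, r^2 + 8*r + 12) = 1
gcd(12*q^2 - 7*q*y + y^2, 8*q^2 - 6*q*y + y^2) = -4*q + y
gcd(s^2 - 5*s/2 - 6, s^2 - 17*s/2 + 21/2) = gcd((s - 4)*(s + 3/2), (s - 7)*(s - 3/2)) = 1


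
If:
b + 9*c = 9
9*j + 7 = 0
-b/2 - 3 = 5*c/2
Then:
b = -99/4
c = 15/4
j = -7/9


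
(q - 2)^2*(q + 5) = q^3 + q^2 - 16*q + 20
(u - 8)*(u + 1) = u^2 - 7*u - 8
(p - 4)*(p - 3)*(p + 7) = p^3 - 37*p + 84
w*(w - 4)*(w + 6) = w^3 + 2*w^2 - 24*w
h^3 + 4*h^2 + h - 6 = (h - 1)*(h + 2)*(h + 3)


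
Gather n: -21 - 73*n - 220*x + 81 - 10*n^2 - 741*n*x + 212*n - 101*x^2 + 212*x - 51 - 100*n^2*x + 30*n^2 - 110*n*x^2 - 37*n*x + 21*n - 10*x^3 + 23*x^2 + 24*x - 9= n^2*(20 - 100*x) + n*(-110*x^2 - 778*x + 160) - 10*x^3 - 78*x^2 + 16*x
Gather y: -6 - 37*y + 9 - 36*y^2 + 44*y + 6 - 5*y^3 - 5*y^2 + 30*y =-5*y^3 - 41*y^2 + 37*y + 9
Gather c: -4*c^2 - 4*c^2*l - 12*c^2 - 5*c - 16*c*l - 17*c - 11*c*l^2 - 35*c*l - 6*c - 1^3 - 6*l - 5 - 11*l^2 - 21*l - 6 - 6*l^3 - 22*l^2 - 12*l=c^2*(-4*l - 16) + c*(-11*l^2 - 51*l - 28) - 6*l^3 - 33*l^2 - 39*l - 12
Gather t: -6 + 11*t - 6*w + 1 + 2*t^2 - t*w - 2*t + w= 2*t^2 + t*(9 - w) - 5*w - 5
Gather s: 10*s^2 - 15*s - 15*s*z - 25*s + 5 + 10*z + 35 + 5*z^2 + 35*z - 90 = 10*s^2 + s*(-15*z - 40) + 5*z^2 + 45*z - 50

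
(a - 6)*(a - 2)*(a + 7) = a^3 - a^2 - 44*a + 84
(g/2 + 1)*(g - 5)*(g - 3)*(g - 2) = g^4/2 - 4*g^3 + 11*g^2/2 + 16*g - 30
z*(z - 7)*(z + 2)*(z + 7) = z^4 + 2*z^3 - 49*z^2 - 98*z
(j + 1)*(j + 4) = j^2 + 5*j + 4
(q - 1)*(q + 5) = q^2 + 4*q - 5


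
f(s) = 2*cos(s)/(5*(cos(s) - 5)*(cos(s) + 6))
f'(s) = -2*sin(s)/(5*(cos(s) - 5)*(cos(s) + 6)) + 2*sin(s)*cos(s)/(5*(cos(s) - 5)*(cos(s) + 6)^2) + 2*sin(s)*cos(s)/(5*(cos(s) - 5)^2*(cos(s) + 6)) = 2*(cos(s)^2 + 30)*sin(s)/(5*(cos(s) - 5)^2*(cos(s) + 6)^2)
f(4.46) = 0.00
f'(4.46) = -0.01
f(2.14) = 0.01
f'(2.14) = 0.01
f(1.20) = -0.00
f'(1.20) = 0.01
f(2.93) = 0.01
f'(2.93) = 0.00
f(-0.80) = -0.01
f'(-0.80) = -0.01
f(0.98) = -0.01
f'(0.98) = 0.01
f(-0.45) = -0.01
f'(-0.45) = -0.01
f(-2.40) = 0.01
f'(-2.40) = -0.01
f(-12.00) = -0.01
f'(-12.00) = 0.01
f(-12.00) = -0.01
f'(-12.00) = 0.01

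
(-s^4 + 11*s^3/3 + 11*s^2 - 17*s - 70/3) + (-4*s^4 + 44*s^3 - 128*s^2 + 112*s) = -5*s^4 + 143*s^3/3 - 117*s^2 + 95*s - 70/3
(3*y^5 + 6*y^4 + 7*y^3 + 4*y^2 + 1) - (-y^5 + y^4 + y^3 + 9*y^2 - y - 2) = 4*y^5 + 5*y^4 + 6*y^3 - 5*y^2 + y + 3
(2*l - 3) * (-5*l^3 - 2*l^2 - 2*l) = -10*l^4 + 11*l^3 + 2*l^2 + 6*l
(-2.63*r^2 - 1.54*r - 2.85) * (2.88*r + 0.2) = -7.5744*r^3 - 4.9612*r^2 - 8.516*r - 0.57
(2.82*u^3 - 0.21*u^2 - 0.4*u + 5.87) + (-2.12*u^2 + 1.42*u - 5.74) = 2.82*u^3 - 2.33*u^2 + 1.02*u + 0.13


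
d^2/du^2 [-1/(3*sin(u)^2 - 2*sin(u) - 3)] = 2*(-18*sin(u)^4 + 9*sin(u)^3 + 7*sin(u)^2 - 15*sin(u) + 13)/(2*sin(u) + 3*cos(u)^2)^3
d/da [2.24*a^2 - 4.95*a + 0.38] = 4.48*a - 4.95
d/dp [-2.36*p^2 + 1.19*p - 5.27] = 1.19 - 4.72*p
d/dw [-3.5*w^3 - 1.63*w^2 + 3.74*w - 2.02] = -10.5*w^2 - 3.26*w + 3.74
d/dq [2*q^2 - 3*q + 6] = 4*q - 3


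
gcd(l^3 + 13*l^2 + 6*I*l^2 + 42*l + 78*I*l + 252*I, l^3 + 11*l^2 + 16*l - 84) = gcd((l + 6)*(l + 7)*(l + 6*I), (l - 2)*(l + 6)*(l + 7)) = l^2 + 13*l + 42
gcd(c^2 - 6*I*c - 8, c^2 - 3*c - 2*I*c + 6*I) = c - 2*I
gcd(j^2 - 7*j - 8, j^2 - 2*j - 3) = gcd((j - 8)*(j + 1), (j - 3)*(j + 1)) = j + 1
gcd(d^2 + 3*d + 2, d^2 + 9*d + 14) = d + 2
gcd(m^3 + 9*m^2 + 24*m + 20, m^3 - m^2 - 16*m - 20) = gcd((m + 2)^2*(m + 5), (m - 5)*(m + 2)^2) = m^2 + 4*m + 4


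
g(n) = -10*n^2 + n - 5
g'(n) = 1 - 20*n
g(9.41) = -881.07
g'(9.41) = -187.20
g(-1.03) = -16.64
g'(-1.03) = 21.60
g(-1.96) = -45.38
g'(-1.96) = 40.20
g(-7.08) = -513.34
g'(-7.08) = 142.60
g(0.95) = -13.08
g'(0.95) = -18.00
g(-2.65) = -77.88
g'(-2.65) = 54.00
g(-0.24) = -5.82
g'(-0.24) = 5.80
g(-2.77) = -84.50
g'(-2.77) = 56.40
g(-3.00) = -98.00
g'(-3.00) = 61.00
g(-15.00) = -2270.00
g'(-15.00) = 301.00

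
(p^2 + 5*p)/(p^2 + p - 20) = p/(p - 4)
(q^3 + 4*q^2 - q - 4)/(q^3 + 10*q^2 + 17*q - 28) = (q + 1)/(q + 7)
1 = 1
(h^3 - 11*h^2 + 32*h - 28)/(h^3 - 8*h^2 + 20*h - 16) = (h - 7)/(h - 4)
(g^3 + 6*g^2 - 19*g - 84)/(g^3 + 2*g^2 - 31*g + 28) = (g + 3)/(g - 1)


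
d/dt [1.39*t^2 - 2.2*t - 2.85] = 2.78*t - 2.2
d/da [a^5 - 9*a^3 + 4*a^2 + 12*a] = 5*a^4 - 27*a^2 + 8*a + 12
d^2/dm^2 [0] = 0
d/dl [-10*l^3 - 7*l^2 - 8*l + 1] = -30*l^2 - 14*l - 8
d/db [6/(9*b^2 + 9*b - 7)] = 54*(-2*b - 1)/(9*b^2 + 9*b - 7)^2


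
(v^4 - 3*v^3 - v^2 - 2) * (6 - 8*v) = -8*v^5 + 30*v^4 - 10*v^3 - 6*v^2 + 16*v - 12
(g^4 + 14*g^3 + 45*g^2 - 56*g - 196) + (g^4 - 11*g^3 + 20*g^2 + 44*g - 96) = 2*g^4 + 3*g^3 + 65*g^2 - 12*g - 292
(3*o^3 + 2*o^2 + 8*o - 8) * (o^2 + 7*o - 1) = 3*o^5 + 23*o^4 + 19*o^3 + 46*o^2 - 64*o + 8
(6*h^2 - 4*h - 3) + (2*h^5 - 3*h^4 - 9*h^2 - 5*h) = 2*h^5 - 3*h^4 - 3*h^2 - 9*h - 3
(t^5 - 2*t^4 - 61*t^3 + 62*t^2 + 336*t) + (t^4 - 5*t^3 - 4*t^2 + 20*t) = t^5 - t^4 - 66*t^3 + 58*t^2 + 356*t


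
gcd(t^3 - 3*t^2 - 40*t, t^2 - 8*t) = t^2 - 8*t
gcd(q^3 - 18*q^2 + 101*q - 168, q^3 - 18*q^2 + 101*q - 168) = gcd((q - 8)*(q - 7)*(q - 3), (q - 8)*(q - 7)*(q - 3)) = q^3 - 18*q^2 + 101*q - 168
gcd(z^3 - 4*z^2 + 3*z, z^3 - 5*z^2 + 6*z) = z^2 - 3*z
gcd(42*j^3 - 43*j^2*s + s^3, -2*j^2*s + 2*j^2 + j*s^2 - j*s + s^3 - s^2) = -j + s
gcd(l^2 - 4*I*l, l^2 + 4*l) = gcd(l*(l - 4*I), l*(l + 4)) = l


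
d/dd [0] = 0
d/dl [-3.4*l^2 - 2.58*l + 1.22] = -6.8*l - 2.58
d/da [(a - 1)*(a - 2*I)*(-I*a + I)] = I*(a - 1)*(-3*a + 1 + 4*I)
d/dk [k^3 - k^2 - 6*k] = 3*k^2 - 2*k - 6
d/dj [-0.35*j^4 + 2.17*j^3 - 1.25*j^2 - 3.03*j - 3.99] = -1.4*j^3 + 6.51*j^2 - 2.5*j - 3.03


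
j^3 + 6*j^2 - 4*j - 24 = (j - 2)*(j + 2)*(j + 6)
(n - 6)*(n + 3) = n^2 - 3*n - 18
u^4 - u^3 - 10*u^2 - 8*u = u*(u - 4)*(u + 1)*(u + 2)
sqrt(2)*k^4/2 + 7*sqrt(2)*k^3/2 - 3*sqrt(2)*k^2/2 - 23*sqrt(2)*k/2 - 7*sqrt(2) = (k - 2)*(k + 1)*(k + 7)*(sqrt(2)*k/2 + sqrt(2)/2)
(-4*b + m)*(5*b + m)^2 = -100*b^3 - 15*b^2*m + 6*b*m^2 + m^3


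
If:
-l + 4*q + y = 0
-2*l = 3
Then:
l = -3/2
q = -y/4 - 3/8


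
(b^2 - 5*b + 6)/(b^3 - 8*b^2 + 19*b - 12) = (b - 2)/(b^2 - 5*b + 4)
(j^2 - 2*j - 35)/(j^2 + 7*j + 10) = (j - 7)/(j + 2)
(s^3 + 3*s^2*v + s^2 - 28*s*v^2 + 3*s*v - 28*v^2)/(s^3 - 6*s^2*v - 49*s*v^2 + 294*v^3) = (s^2 - 4*s*v + s - 4*v)/(s^2 - 13*s*v + 42*v^2)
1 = 1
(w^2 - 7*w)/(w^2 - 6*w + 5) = w*(w - 7)/(w^2 - 6*w + 5)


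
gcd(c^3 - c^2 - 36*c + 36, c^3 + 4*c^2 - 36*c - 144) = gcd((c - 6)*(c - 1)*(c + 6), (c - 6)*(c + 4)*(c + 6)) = c^2 - 36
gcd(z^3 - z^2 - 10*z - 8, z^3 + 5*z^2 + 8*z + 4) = z^2 + 3*z + 2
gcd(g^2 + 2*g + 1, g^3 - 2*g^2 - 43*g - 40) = g + 1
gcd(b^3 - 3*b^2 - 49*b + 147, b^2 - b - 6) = b - 3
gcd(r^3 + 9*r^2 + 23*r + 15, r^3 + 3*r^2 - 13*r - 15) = r^2 + 6*r + 5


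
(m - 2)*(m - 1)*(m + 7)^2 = m^4 + 11*m^3 + 9*m^2 - 119*m + 98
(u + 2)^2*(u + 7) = u^3 + 11*u^2 + 32*u + 28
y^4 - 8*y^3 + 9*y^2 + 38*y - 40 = (y - 5)*(y - 4)*(y - 1)*(y + 2)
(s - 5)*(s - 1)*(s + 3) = s^3 - 3*s^2 - 13*s + 15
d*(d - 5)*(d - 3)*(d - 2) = d^4 - 10*d^3 + 31*d^2 - 30*d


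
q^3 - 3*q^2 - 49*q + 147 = (q - 7)*(q - 3)*(q + 7)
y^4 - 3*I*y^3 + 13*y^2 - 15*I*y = y*(y - 5*I)*(y - I)*(y + 3*I)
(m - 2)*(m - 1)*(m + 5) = m^3 + 2*m^2 - 13*m + 10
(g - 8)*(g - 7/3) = g^2 - 31*g/3 + 56/3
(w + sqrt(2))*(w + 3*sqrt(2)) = w^2 + 4*sqrt(2)*w + 6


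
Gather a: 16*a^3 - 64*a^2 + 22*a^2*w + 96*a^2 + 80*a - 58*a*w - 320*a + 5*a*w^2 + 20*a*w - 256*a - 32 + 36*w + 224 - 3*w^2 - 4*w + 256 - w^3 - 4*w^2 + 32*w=16*a^3 + a^2*(22*w + 32) + a*(5*w^2 - 38*w - 496) - w^3 - 7*w^2 + 64*w + 448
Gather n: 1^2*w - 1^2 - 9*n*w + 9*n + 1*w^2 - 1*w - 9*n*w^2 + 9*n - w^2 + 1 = n*(-9*w^2 - 9*w + 18)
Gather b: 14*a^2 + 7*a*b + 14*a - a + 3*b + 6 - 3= 14*a^2 + 13*a + b*(7*a + 3) + 3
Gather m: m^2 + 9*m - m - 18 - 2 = m^2 + 8*m - 20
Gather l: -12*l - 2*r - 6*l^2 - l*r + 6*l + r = -6*l^2 + l*(-r - 6) - r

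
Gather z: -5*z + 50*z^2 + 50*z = 50*z^2 + 45*z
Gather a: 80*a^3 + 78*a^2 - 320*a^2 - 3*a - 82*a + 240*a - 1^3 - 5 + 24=80*a^3 - 242*a^2 + 155*a + 18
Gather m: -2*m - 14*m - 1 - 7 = -16*m - 8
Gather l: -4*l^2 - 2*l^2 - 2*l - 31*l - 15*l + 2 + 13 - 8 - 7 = -6*l^2 - 48*l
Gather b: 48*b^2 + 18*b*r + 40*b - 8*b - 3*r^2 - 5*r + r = 48*b^2 + b*(18*r + 32) - 3*r^2 - 4*r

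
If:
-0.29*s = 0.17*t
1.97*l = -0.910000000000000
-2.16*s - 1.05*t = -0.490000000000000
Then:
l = -0.46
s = 1.33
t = -2.27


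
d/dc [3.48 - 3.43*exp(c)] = -3.43*exp(c)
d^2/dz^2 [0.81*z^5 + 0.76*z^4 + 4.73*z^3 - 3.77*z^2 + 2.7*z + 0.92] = 16.2*z^3 + 9.12*z^2 + 28.38*z - 7.54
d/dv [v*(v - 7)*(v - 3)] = 3*v^2 - 20*v + 21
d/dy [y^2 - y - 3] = 2*y - 1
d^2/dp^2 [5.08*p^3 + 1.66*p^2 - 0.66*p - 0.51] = 30.48*p + 3.32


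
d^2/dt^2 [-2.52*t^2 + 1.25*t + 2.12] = -5.04000000000000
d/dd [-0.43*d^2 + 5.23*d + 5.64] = 5.23 - 0.86*d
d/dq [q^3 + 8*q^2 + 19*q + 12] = 3*q^2 + 16*q + 19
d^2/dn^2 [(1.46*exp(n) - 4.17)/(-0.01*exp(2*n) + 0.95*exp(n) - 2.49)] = (-0.000146*exp(4*n) - 0.012202*exp(3*n) + 0.0992789999999997*exp(2*n) - 0.105537000000001*exp(n) + 0.811988999999999)*exp(n)/(1.0e-6*exp(6*n) - 0.000285*exp(5*n) + 0.027822*exp(4*n) - 0.999305*exp(3*n) + 6.927678*exp(2*n) - 17.670285*exp(n) + 15.438249)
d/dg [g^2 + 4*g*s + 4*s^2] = 2*g + 4*s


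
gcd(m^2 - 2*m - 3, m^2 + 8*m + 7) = m + 1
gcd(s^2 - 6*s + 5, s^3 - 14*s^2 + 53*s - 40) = s^2 - 6*s + 5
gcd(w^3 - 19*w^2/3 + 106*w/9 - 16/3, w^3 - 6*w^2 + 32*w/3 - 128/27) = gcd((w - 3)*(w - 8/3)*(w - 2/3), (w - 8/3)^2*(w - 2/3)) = w^2 - 10*w/3 + 16/9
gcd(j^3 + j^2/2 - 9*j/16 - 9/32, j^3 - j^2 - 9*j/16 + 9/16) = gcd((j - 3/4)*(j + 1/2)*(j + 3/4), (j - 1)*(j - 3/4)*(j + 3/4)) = j^2 - 9/16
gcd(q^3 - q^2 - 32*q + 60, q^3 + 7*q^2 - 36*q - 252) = q + 6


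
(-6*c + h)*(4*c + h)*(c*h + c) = -24*c^3*h - 24*c^3 - 2*c^2*h^2 - 2*c^2*h + c*h^3 + c*h^2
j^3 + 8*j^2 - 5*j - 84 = (j - 3)*(j + 4)*(j + 7)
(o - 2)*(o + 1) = o^2 - o - 2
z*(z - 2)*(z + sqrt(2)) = z^3 - 2*z^2 + sqrt(2)*z^2 - 2*sqrt(2)*z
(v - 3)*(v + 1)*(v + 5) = v^3 + 3*v^2 - 13*v - 15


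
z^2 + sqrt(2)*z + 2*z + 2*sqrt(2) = (z + 2)*(z + sqrt(2))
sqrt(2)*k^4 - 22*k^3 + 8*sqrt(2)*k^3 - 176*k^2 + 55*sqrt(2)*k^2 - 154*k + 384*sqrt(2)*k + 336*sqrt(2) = (k + 7)*(k - 8*sqrt(2))*(k - 3*sqrt(2))*(sqrt(2)*k + sqrt(2))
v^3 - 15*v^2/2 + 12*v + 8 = (v - 4)^2*(v + 1/2)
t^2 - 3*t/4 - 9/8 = (t - 3/2)*(t + 3/4)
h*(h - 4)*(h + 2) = h^3 - 2*h^2 - 8*h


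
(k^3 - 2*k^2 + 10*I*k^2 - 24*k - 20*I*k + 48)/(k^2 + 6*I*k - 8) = (k^2 + k*(-2 + 6*I) - 12*I)/(k + 2*I)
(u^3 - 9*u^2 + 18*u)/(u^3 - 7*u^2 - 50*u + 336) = u*(u - 3)/(u^2 - u - 56)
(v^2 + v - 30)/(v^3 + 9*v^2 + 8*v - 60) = (v - 5)/(v^2 + 3*v - 10)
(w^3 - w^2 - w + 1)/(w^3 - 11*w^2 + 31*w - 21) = (w^2 - 1)/(w^2 - 10*w + 21)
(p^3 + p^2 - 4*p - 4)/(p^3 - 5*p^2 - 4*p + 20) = (p + 1)/(p - 5)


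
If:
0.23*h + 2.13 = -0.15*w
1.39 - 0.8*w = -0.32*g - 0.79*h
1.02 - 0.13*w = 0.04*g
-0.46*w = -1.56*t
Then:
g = 22.42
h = -9.88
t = 0.28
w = 0.95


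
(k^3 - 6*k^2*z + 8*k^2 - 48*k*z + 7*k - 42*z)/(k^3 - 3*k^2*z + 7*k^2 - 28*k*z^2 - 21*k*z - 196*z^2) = (-k^2 + 6*k*z - k + 6*z)/(-k^2 + 3*k*z + 28*z^2)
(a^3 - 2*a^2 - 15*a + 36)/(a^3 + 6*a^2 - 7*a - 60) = (a - 3)/(a + 5)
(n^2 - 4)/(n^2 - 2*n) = (n + 2)/n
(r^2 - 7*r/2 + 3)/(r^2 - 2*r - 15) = (-r^2 + 7*r/2 - 3)/(-r^2 + 2*r + 15)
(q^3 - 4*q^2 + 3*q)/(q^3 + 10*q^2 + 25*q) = (q^2 - 4*q + 3)/(q^2 + 10*q + 25)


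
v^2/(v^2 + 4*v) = v/(v + 4)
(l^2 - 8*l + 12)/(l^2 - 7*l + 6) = (l - 2)/(l - 1)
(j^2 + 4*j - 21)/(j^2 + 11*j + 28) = (j - 3)/(j + 4)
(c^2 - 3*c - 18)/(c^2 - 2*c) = (c^2 - 3*c - 18)/(c*(c - 2))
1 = 1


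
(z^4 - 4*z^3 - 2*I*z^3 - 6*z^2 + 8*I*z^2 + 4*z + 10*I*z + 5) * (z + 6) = z^5 + 2*z^4 - 2*I*z^4 - 30*z^3 - 4*I*z^3 - 32*z^2 + 58*I*z^2 + 29*z + 60*I*z + 30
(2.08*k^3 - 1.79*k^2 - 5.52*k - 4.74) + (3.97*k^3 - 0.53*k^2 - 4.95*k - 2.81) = 6.05*k^3 - 2.32*k^2 - 10.47*k - 7.55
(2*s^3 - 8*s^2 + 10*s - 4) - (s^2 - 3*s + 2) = 2*s^3 - 9*s^2 + 13*s - 6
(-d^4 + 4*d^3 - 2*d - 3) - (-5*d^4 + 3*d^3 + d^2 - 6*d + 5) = 4*d^4 + d^3 - d^2 + 4*d - 8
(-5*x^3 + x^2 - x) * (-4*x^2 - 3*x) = 20*x^5 + 11*x^4 + x^3 + 3*x^2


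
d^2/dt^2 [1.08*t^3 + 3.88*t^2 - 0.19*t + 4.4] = 6.48*t + 7.76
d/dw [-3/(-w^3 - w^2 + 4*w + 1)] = 3*(-3*w^2 - 2*w + 4)/(w^3 + w^2 - 4*w - 1)^2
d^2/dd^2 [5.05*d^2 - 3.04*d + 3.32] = 10.1000000000000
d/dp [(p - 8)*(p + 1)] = 2*p - 7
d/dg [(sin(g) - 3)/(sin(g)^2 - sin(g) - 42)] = (6*sin(g) + cos(g)^2 - 46)*cos(g)/(sin(g) + cos(g)^2 + 41)^2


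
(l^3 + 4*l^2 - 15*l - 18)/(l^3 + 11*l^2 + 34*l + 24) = (l - 3)/(l + 4)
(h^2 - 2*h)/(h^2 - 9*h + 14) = h/(h - 7)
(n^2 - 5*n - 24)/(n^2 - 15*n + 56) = (n + 3)/(n - 7)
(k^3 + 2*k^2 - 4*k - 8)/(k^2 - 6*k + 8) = (k^2 + 4*k + 4)/(k - 4)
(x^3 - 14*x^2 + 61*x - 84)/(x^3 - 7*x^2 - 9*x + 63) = (x - 4)/(x + 3)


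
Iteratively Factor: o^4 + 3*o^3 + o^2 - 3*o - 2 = (o + 2)*(o^3 + o^2 - o - 1) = (o - 1)*(o + 2)*(o^2 + 2*o + 1) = (o - 1)*(o + 1)*(o + 2)*(o + 1)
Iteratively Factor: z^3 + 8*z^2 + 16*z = (z + 4)*(z^2 + 4*z) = z*(z + 4)*(z + 4)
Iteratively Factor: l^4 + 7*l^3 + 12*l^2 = (l + 4)*(l^3 + 3*l^2) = l*(l + 4)*(l^2 + 3*l) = l*(l + 3)*(l + 4)*(l)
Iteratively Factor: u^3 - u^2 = (u)*(u^2 - u) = u*(u - 1)*(u)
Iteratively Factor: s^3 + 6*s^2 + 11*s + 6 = (s + 2)*(s^2 + 4*s + 3) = (s + 1)*(s + 2)*(s + 3)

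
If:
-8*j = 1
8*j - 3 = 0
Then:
No Solution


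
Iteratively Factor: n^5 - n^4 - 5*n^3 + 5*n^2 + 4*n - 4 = (n + 1)*(n^4 - 2*n^3 - 3*n^2 + 8*n - 4) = (n - 2)*(n + 1)*(n^3 - 3*n + 2) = (n - 2)*(n - 1)*(n + 1)*(n^2 + n - 2) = (n - 2)*(n - 1)^2*(n + 1)*(n + 2)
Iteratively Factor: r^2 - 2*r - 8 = (r + 2)*(r - 4)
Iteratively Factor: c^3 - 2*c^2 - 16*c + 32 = (c - 2)*(c^2 - 16) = (c - 4)*(c - 2)*(c + 4)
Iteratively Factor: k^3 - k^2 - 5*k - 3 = (k + 1)*(k^2 - 2*k - 3) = (k - 3)*(k + 1)*(k + 1)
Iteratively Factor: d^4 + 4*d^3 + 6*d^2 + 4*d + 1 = (d + 1)*(d^3 + 3*d^2 + 3*d + 1) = (d + 1)^2*(d^2 + 2*d + 1) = (d + 1)^3*(d + 1)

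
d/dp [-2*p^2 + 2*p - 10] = 2 - 4*p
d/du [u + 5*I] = 1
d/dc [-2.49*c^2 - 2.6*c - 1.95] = -4.98*c - 2.6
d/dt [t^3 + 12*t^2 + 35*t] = 3*t^2 + 24*t + 35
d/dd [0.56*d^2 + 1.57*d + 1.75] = 1.12*d + 1.57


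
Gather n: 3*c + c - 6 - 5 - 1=4*c - 12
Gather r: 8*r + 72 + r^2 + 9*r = r^2 + 17*r + 72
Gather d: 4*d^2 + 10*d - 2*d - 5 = 4*d^2 + 8*d - 5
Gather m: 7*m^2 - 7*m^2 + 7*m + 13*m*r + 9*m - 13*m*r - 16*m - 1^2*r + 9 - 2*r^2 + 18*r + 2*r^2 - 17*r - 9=0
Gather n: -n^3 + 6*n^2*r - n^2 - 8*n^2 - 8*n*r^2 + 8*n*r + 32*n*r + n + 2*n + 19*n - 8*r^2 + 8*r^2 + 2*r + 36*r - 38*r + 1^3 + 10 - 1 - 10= -n^3 + n^2*(6*r - 9) + n*(-8*r^2 + 40*r + 22)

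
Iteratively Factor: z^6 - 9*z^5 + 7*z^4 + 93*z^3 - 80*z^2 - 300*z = (z - 5)*(z^5 - 4*z^4 - 13*z^3 + 28*z^2 + 60*z) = (z - 5)^2*(z^4 + z^3 - 8*z^2 - 12*z) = z*(z - 5)^2*(z^3 + z^2 - 8*z - 12) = z*(z - 5)^2*(z + 2)*(z^2 - z - 6) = z*(z - 5)^2*(z + 2)^2*(z - 3)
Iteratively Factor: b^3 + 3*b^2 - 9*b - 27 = (b - 3)*(b^2 + 6*b + 9) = (b - 3)*(b + 3)*(b + 3)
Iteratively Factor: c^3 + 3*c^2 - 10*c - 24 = (c + 2)*(c^2 + c - 12) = (c + 2)*(c + 4)*(c - 3)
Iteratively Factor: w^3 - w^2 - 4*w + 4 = (w - 2)*(w^2 + w - 2) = (w - 2)*(w - 1)*(w + 2)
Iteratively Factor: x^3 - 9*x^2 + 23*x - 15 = (x - 1)*(x^2 - 8*x + 15) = (x - 5)*(x - 1)*(x - 3)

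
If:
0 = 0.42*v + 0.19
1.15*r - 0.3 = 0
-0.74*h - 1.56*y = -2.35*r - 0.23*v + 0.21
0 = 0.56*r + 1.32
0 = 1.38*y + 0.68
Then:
No Solution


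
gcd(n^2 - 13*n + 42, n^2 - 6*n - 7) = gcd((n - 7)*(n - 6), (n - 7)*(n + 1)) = n - 7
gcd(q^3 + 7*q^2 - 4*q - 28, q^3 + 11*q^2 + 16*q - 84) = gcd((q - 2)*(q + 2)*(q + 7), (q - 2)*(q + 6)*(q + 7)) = q^2 + 5*q - 14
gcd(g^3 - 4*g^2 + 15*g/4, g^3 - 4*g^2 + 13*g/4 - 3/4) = 1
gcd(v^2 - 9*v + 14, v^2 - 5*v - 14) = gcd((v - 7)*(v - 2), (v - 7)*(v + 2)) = v - 7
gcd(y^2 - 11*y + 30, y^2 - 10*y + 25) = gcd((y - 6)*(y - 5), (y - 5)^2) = y - 5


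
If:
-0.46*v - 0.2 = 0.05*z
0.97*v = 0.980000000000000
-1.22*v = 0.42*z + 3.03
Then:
No Solution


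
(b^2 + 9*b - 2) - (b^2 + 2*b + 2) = 7*b - 4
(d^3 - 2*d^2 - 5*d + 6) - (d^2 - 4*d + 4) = d^3 - 3*d^2 - d + 2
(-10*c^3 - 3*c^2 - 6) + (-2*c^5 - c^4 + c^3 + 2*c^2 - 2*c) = -2*c^5 - c^4 - 9*c^3 - c^2 - 2*c - 6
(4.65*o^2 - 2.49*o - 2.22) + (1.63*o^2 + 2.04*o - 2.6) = 6.28*o^2 - 0.45*o - 4.82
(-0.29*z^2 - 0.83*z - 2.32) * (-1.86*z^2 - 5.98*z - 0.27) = 0.5394*z^4 + 3.278*z^3 + 9.3569*z^2 + 14.0977*z + 0.6264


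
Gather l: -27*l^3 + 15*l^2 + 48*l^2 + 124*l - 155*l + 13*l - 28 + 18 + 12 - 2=-27*l^3 + 63*l^2 - 18*l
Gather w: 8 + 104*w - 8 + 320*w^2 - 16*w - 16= 320*w^2 + 88*w - 16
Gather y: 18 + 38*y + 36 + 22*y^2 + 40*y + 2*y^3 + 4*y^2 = 2*y^3 + 26*y^2 + 78*y + 54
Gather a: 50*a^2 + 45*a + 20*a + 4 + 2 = 50*a^2 + 65*a + 6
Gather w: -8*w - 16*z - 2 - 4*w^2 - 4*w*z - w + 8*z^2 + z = -4*w^2 + w*(-4*z - 9) + 8*z^2 - 15*z - 2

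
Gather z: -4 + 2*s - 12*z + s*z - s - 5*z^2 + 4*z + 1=s - 5*z^2 + z*(s - 8) - 3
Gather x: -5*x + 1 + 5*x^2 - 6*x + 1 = 5*x^2 - 11*x + 2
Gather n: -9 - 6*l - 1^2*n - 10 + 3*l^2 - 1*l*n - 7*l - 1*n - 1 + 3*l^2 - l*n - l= 6*l^2 - 14*l + n*(-2*l - 2) - 20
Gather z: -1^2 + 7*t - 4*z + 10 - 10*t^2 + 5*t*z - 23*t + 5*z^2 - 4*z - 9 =-10*t^2 - 16*t + 5*z^2 + z*(5*t - 8)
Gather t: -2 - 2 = -4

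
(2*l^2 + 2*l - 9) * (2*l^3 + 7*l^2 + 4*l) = 4*l^5 + 18*l^4 + 4*l^3 - 55*l^2 - 36*l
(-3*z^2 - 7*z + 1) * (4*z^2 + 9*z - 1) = -12*z^4 - 55*z^3 - 56*z^2 + 16*z - 1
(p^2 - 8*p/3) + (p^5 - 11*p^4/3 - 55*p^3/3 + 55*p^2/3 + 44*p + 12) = p^5 - 11*p^4/3 - 55*p^3/3 + 58*p^2/3 + 124*p/3 + 12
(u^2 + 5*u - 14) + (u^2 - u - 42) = 2*u^2 + 4*u - 56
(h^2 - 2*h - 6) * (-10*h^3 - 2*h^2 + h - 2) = -10*h^5 + 18*h^4 + 65*h^3 + 8*h^2 - 2*h + 12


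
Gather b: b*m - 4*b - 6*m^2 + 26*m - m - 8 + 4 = b*(m - 4) - 6*m^2 + 25*m - 4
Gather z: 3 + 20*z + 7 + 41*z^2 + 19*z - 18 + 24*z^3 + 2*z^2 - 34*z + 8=24*z^3 + 43*z^2 + 5*z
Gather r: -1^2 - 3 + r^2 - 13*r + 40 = r^2 - 13*r + 36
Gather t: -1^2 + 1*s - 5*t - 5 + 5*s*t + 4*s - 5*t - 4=5*s + t*(5*s - 10) - 10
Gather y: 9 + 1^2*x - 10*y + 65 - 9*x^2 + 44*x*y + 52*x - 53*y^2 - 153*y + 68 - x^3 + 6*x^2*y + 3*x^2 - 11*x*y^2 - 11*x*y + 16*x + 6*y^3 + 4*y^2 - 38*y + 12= -x^3 - 6*x^2 + 69*x + 6*y^3 + y^2*(-11*x - 49) + y*(6*x^2 + 33*x - 201) + 154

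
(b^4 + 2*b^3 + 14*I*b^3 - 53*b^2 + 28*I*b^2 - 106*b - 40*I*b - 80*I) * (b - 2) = b^5 + 14*I*b^4 - 57*b^3 - 96*I*b^2 + 212*b + 160*I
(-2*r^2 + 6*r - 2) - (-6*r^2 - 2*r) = 4*r^2 + 8*r - 2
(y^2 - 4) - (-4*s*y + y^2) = 4*s*y - 4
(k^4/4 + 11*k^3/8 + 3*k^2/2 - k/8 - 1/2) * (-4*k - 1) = -k^5 - 23*k^4/4 - 59*k^3/8 - k^2 + 17*k/8 + 1/2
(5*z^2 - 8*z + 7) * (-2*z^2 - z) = -10*z^4 + 11*z^3 - 6*z^2 - 7*z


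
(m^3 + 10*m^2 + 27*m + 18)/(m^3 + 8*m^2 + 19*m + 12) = (m + 6)/(m + 4)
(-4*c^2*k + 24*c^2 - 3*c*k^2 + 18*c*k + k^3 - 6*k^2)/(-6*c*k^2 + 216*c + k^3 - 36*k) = (4*c^2 + 3*c*k - k^2)/(6*c*k + 36*c - k^2 - 6*k)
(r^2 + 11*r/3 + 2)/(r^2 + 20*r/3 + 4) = (r + 3)/(r + 6)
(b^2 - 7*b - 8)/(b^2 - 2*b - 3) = (b - 8)/(b - 3)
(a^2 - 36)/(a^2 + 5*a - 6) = (a - 6)/(a - 1)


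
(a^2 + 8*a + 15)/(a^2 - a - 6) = (a^2 + 8*a + 15)/(a^2 - a - 6)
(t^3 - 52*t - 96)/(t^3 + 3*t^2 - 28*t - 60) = (t - 8)/(t - 5)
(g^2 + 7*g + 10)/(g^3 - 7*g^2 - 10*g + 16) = (g + 5)/(g^2 - 9*g + 8)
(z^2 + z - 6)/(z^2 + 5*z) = (z^2 + z - 6)/(z*(z + 5))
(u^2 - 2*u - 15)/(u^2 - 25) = (u + 3)/(u + 5)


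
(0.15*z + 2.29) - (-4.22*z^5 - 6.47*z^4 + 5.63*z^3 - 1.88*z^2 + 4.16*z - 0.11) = 4.22*z^5 + 6.47*z^4 - 5.63*z^3 + 1.88*z^2 - 4.01*z + 2.4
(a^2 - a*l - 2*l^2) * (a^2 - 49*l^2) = a^4 - a^3*l - 51*a^2*l^2 + 49*a*l^3 + 98*l^4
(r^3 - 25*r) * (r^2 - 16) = r^5 - 41*r^3 + 400*r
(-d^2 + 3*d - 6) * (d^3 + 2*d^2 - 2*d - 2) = -d^5 + d^4 + 2*d^3 - 16*d^2 + 6*d + 12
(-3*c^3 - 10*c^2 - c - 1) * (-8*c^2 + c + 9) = 24*c^5 + 77*c^4 - 29*c^3 - 83*c^2 - 10*c - 9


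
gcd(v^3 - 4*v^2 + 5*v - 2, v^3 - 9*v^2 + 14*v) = v - 2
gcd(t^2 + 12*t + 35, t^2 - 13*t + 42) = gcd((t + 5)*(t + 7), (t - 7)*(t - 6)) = 1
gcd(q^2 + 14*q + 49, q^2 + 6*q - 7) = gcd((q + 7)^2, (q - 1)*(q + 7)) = q + 7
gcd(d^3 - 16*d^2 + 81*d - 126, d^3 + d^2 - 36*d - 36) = d - 6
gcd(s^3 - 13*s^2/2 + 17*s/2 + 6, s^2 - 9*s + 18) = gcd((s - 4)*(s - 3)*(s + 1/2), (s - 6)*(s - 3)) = s - 3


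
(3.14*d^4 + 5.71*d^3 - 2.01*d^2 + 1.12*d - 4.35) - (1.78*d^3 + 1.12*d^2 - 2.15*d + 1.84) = 3.14*d^4 + 3.93*d^3 - 3.13*d^2 + 3.27*d - 6.19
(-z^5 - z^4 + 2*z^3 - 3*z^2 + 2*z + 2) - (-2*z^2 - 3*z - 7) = -z^5 - z^4 + 2*z^3 - z^2 + 5*z + 9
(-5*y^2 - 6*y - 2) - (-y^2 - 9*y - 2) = -4*y^2 + 3*y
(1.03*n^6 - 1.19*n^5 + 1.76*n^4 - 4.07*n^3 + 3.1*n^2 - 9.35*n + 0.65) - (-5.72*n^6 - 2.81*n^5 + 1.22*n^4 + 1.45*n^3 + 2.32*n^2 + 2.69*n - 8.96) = 6.75*n^6 + 1.62*n^5 + 0.54*n^4 - 5.52*n^3 + 0.78*n^2 - 12.04*n + 9.61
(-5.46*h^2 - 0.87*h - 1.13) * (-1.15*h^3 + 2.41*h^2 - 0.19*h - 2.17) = 6.279*h^5 - 12.1581*h^4 + 0.2402*h^3 + 9.2902*h^2 + 2.1026*h + 2.4521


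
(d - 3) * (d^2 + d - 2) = d^3 - 2*d^2 - 5*d + 6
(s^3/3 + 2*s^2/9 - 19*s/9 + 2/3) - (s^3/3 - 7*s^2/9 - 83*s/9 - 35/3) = s^2 + 64*s/9 + 37/3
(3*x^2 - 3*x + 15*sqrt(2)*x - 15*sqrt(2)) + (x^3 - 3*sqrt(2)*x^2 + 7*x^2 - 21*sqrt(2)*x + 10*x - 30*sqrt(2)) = x^3 - 3*sqrt(2)*x^2 + 10*x^2 - 6*sqrt(2)*x + 7*x - 45*sqrt(2)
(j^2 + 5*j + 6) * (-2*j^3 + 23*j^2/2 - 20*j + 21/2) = -2*j^5 + 3*j^4/2 + 51*j^3/2 - 41*j^2/2 - 135*j/2 + 63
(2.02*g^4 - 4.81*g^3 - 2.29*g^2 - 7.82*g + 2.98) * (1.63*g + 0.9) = 3.2926*g^5 - 6.0223*g^4 - 8.0617*g^3 - 14.8076*g^2 - 2.1806*g + 2.682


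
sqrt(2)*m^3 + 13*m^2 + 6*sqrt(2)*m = m*(m + 6*sqrt(2))*(sqrt(2)*m + 1)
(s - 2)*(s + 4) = s^2 + 2*s - 8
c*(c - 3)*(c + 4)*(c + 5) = c^4 + 6*c^3 - 7*c^2 - 60*c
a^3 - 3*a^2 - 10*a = a*(a - 5)*(a + 2)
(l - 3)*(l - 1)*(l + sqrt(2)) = l^3 - 4*l^2 + sqrt(2)*l^2 - 4*sqrt(2)*l + 3*l + 3*sqrt(2)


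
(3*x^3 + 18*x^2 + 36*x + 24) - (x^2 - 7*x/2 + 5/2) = 3*x^3 + 17*x^2 + 79*x/2 + 43/2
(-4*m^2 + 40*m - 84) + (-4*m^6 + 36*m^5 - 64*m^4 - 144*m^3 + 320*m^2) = -4*m^6 + 36*m^5 - 64*m^4 - 144*m^3 + 316*m^2 + 40*m - 84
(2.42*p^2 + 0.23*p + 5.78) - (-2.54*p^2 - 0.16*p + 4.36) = 4.96*p^2 + 0.39*p + 1.42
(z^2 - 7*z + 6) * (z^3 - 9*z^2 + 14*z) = z^5 - 16*z^4 + 83*z^3 - 152*z^2 + 84*z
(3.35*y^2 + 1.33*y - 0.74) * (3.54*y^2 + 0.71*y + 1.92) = 11.859*y^4 + 7.0867*y^3 + 4.7567*y^2 + 2.0282*y - 1.4208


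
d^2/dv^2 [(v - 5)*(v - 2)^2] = 6*v - 18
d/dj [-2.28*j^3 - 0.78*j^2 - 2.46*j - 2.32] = -6.84*j^2 - 1.56*j - 2.46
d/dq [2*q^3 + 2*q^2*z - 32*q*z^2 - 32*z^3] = 6*q^2 + 4*q*z - 32*z^2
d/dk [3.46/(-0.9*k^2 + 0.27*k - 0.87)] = (6.228*k - 0.9342)/(0.9*k^2 - 0.27*k + 0.87)^2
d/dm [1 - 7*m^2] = -14*m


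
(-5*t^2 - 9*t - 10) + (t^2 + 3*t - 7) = -4*t^2 - 6*t - 17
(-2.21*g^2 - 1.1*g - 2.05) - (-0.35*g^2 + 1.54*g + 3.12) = -1.86*g^2 - 2.64*g - 5.17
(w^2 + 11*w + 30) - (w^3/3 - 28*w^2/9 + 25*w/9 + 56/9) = -w^3/3 + 37*w^2/9 + 74*w/9 + 214/9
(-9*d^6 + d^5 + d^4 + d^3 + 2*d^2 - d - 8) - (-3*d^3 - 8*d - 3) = -9*d^6 + d^5 + d^4 + 4*d^3 + 2*d^2 + 7*d - 5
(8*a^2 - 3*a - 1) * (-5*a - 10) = -40*a^3 - 65*a^2 + 35*a + 10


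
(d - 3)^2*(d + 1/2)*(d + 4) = d^4 - 3*d^3/2 - 16*d^2 + 57*d/2 + 18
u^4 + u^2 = u^2*(u - I)*(u + I)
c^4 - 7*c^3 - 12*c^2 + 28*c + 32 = (c - 8)*(c - 2)*(c + 1)*(c + 2)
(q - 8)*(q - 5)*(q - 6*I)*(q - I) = q^4 - 13*q^3 - 7*I*q^3 + 34*q^2 + 91*I*q^2 + 78*q - 280*I*q - 240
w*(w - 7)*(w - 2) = w^3 - 9*w^2 + 14*w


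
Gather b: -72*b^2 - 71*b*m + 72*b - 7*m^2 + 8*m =-72*b^2 + b*(72 - 71*m) - 7*m^2 + 8*m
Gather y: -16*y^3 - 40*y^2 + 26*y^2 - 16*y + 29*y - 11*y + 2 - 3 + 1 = -16*y^3 - 14*y^2 + 2*y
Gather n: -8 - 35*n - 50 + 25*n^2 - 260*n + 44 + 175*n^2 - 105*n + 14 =200*n^2 - 400*n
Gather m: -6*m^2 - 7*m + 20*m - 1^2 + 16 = -6*m^2 + 13*m + 15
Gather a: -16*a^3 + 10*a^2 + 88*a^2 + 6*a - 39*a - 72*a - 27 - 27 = -16*a^3 + 98*a^2 - 105*a - 54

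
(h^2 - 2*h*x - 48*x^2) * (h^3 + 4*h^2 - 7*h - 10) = h^5 - 2*h^4*x + 4*h^4 - 48*h^3*x^2 - 8*h^3*x - 7*h^3 - 192*h^2*x^2 + 14*h^2*x - 10*h^2 + 336*h*x^2 + 20*h*x + 480*x^2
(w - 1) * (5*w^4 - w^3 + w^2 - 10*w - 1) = 5*w^5 - 6*w^4 + 2*w^3 - 11*w^2 + 9*w + 1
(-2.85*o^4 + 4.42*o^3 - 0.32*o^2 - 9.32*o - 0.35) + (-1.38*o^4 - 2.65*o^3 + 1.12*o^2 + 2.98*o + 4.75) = -4.23*o^4 + 1.77*o^3 + 0.8*o^2 - 6.34*o + 4.4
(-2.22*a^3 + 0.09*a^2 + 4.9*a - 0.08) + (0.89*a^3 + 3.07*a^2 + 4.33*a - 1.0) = -1.33*a^3 + 3.16*a^2 + 9.23*a - 1.08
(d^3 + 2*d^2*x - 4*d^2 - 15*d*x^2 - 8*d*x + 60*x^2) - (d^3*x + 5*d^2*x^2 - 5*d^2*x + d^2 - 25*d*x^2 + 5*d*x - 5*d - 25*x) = -d^3*x + d^3 - 5*d^2*x^2 + 7*d^2*x - 5*d^2 + 10*d*x^2 - 13*d*x + 5*d + 60*x^2 + 25*x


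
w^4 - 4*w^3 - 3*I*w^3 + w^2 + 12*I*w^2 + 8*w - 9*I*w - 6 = (w - 3)*(w - 1)*(w - 2*I)*(w - I)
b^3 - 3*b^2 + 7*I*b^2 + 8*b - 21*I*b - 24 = (b - 3)*(b - I)*(b + 8*I)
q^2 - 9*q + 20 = (q - 5)*(q - 4)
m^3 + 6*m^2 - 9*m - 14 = (m - 2)*(m + 1)*(m + 7)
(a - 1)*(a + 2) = a^2 + a - 2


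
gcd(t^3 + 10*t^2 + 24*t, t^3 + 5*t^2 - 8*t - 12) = t + 6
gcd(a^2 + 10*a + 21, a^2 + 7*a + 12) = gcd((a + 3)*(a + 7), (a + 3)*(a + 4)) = a + 3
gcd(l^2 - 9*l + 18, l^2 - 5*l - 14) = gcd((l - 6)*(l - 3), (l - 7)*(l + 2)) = 1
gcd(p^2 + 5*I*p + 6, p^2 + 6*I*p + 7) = p - I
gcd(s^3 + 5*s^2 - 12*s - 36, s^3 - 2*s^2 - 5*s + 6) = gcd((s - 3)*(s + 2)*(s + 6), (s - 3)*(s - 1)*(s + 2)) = s^2 - s - 6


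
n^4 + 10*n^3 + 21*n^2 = n^2*(n + 3)*(n + 7)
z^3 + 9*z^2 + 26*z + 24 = (z + 2)*(z + 3)*(z + 4)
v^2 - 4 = (v - 2)*(v + 2)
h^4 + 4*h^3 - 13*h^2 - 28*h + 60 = (h - 2)^2*(h + 3)*(h + 5)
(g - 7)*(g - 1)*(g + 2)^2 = g^4 - 4*g^3 - 21*g^2 - 4*g + 28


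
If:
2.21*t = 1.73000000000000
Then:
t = 0.78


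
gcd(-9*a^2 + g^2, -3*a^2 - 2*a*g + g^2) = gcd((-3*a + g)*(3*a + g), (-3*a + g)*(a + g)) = 3*a - g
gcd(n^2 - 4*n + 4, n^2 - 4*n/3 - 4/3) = n - 2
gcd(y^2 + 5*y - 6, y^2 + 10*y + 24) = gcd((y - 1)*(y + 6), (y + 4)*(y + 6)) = y + 6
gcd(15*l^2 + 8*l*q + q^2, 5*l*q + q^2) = 5*l + q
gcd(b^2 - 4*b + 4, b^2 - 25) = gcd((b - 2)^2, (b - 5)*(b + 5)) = 1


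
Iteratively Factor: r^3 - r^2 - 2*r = (r - 2)*(r^2 + r) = r*(r - 2)*(r + 1)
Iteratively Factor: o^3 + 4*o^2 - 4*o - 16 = (o + 2)*(o^2 + 2*o - 8) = (o + 2)*(o + 4)*(o - 2)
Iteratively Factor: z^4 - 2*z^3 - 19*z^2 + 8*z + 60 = (z + 2)*(z^3 - 4*z^2 - 11*z + 30) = (z - 2)*(z + 2)*(z^2 - 2*z - 15) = (z - 2)*(z + 2)*(z + 3)*(z - 5)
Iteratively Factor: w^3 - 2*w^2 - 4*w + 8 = (w - 2)*(w^2 - 4) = (w - 2)^2*(w + 2)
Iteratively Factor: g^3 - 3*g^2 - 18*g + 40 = (g - 5)*(g^2 + 2*g - 8) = (g - 5)*(g - 2)*(g + 4)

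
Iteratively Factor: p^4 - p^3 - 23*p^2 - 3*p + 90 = (p + 3)*(p^3 - 4*p^2 - 11*p + 30) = (p + 3)^2*(p^2 - 7*p + 10) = (p - 2)*(p + 3)^2*(p - 5)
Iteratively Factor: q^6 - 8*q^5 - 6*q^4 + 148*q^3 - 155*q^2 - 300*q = (q + 4)*(q^5 - 12*q^4 + 42*q^3 - 20*q^2 - 75*q) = (q - 5)*(q + 4)*(q^4 - 7*q^3 + 7*q^2 + 15*q) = (q - 5)*(q + 1)*(q + 4)*(q^3 - 8*q^2 + 15*q) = (q - 5)^2*(q + 1)*(q + 4)*(q^2 - 3*q) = q*(q - 5)^2*(q + 1)*(q + 4)*(q - 3)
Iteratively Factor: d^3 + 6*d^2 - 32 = (d + 4)*(d^2 + 2*d - 8) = (d - 2)*(d + 4)*(d + 4)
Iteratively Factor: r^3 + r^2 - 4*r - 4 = (r + 2)*(r^2 - r - 2) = (r + 1)*(r + 2)*(r - 2)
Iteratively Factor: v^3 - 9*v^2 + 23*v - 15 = (v - 3)*(v^2 - 6*v + 5) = (v - 3)*(v - 1)*(v - 5)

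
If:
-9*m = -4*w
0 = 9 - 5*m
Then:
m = 9/5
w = 81/20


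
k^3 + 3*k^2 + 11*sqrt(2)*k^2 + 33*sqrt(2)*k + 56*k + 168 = (k + 3)*(k + 4*sqrt(2))*(k + 7*sqrt(2))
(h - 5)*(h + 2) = h^2 - 3*h - 10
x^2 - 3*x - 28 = (x - 7)*(x + 4)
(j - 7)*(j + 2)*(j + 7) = j^3 + 2*j^2 - 49*j - 98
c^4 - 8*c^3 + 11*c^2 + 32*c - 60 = (c - 5)*(c - 3)*(c - 2)*(c + 2)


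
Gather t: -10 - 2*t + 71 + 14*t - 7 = 12*t + 54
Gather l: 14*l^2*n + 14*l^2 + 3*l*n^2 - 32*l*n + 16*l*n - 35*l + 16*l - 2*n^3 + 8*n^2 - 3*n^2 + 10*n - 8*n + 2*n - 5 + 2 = l^2*(14*n + 14) + l*(3*n^2 - 16*n - 19) - 2*n^3 + 5*n^2 + 4*n - 3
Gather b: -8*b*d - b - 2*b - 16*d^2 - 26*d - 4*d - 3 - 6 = b*(-8*d - 3) - 16*d^2 - 30*d - 9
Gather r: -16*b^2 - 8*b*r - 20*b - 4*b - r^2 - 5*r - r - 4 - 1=-16*b^2 - 24*b - r^2 + r*(-8*b - 6) - 5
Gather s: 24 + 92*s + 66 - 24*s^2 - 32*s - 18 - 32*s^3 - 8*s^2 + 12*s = -32*s^3 - 32*s^2 + 72*s + 72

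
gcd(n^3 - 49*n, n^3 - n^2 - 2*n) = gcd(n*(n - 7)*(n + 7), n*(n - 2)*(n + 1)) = n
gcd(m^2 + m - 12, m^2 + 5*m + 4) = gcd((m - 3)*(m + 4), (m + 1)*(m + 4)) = m + 4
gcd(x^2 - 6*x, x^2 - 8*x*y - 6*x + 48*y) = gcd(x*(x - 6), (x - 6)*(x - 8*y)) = x - 6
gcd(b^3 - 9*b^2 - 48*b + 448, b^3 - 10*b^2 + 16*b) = b - 8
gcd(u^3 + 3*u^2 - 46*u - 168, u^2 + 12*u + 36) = u + 6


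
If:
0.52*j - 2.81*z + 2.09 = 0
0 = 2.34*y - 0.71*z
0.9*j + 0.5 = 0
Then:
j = -0.56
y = 0.19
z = 0.64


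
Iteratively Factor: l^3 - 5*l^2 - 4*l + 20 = (l + 2)*(l^2 - 7*l + 10) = (l - 5)*(l + 2)*(l - 2)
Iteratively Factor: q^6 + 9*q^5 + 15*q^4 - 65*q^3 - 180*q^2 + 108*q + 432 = (q - 2)*(q^5 + 11*q^4 + 37*q^3 + 9*q^2 - 162*q - 216) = (q - 2)*(q + 3)*(q^4 + 8*q^3 + 13*q^2 - 30*q - 72) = (q - 2)*(q + 3)^2*(q^3 + 5*q^2 - 2*q - 24) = (q - 2)^2*(q + 3)^2*(q^2 + 7*q + 12) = (q - 2)^2*(q + 3)^3*(q + 4)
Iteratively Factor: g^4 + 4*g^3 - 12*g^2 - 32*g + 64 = (g - 2)*(g^3 + 6*g^2 - 32) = (g - 2)^2*(g^2 + 8*g + 16) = (g - 2)^2*(g + 4)*(g + 4)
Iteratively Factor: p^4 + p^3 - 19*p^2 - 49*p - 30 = (p - 5)*(p^3 + 6*p^2 + 11*p + 6) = (p - 5)*(p + 1)*(p^2 + 5*p + 6) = (p - 5)*(p + 1)*(p + 2)*(p + 3)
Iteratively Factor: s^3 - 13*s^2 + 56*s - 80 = (s - 4)*(s^2 - 9*s + 20) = (s - 4)^2*(s - 5)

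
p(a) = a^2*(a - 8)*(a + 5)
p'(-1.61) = 88.78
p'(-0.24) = 18.63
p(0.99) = -41.15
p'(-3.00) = 51.00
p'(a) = a^2*(a - 8) + a^2*(a + 5) + 2*a*(a - 8)*(a + 5)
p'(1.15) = -97.82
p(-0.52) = -10.32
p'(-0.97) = 65.48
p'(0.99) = -84.14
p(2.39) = -236.81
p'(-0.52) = 38.60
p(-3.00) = -198.00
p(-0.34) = -4.49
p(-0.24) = -2.26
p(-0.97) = -34.01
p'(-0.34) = 26.00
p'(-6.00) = -708.00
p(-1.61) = -84.45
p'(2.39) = -188.00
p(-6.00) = 504.00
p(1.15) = -55.71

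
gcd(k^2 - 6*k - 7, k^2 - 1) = k + 1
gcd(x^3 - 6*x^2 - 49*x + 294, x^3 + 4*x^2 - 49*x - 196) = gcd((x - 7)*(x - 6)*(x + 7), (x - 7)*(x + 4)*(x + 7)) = x^2 - 49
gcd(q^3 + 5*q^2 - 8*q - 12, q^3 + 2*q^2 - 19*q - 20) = q + 1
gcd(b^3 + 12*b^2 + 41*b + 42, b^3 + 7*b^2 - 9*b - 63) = b^2 + 10*b + 21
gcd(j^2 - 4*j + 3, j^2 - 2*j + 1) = j - 1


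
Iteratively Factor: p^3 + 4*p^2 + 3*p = (p + 1)*(p^2 + 3*p) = (p + 1)*(p + 3)*(p)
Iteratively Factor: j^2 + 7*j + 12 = (j + 4)*(j + 3)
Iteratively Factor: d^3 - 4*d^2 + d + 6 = (d - 3)*(d^2 - d - 2) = (d - 3)*(d + 1)*(d - 2)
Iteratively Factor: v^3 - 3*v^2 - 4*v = (v - 4)*(v^2 + v) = v*(v - 4)*(v + 1)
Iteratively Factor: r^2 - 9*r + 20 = (r - 4)*(r - 5)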